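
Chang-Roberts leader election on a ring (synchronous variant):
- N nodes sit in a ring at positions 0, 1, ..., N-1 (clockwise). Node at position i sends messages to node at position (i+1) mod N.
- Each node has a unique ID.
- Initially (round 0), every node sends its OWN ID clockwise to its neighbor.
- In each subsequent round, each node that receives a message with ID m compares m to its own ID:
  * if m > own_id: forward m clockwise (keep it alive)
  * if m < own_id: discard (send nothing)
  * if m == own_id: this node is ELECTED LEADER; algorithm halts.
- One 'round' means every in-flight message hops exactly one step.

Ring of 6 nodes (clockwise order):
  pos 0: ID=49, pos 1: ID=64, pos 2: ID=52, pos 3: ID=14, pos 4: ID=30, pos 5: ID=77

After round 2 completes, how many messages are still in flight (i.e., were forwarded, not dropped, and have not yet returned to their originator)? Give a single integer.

Round 1: pos1(id64) recv 49: drop; pos2(id52) recv 64: fwd; pos3(id14) recv 52: fwd; pos4(id30) recv 14: drop; pos5(id77) recv 30: drop; pos0(id49) recv 77: fwd
Round 2: pos3(id14) recv 64: fwd; pos4(id30) recv 52: fwd; pos1(id64) recv 77: fwd
After round 2: 3 messages still in flight

Answer: 3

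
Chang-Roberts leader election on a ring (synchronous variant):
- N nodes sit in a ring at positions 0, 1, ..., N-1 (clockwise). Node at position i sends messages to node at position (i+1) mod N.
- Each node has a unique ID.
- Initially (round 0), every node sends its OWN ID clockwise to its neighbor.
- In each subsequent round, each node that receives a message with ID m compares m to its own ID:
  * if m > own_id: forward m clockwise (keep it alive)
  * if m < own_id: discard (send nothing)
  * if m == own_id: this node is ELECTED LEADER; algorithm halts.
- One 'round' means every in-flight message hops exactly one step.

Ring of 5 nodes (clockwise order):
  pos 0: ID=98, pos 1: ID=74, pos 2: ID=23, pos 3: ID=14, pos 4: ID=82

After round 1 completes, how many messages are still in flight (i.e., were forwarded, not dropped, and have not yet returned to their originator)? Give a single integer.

Answer: 3

Derivation:
Round 1: pos1(id74) recv 98: fwd; pos2(id23) recv 74: fwd; pos3(id14) recv 23: fwd; pos4(id82) recv 14: drop; pos0(id98) recv 82: drop
After round 1: 3 messages still in flight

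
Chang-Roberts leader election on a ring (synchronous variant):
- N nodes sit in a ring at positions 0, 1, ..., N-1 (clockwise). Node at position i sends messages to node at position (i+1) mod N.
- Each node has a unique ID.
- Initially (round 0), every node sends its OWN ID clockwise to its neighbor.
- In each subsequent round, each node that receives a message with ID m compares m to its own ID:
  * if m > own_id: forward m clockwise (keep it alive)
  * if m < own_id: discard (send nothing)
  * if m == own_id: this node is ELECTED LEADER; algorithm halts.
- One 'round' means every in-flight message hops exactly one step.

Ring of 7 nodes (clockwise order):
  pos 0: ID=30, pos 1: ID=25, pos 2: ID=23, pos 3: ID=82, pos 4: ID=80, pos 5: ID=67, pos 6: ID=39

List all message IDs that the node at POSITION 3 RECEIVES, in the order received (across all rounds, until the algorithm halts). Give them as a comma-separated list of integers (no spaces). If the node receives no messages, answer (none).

Answer: 23,25,30,39,67,80,82

Derivation:
Round 1: pos1(id25) recv 30: fwd; pos2(id23) recv 25: fwd; pos3(id82) recv 23: drop; pos4(id80) recv 82: fwd; pos5(id67) recv 80: fwd; pos6(id39) recv 67: fwd; pos0(id30) recv 39: fwd
Round 2: pos2(id23) recv 30: fwd; pos3(id82) recv 25: drop; pos5(id67) recv 82: fwd; pos6(id39) recv 80: fwd; pos0(id30) recv 67: fwd; pos1(id25) recv 39: fwd
Round 3: pos3(id82) recv 30: drop; pos6(id39) recv 82: fwd; pos0(id30) recv 80: fwd; pos1(id25) recv 67: fwd; pos2(id23) recv 39: fwd
Round 4: pos0(id30) recv 82: fwd; pos1(id25) recv 80: fwd; pos2(id23) recv 67: fwd; pos3(id82) recv 39: drop
Round 5: pos1(id25) recv 82: fwd; pos2(id23) recv 80: fwd; pos3(id82) recv 67: drop
Round 6: pos2(id23) recv 82: fwd; pos3(id82) recv 80: drop
Round 7: pos3(id82) recv 82: ELECTED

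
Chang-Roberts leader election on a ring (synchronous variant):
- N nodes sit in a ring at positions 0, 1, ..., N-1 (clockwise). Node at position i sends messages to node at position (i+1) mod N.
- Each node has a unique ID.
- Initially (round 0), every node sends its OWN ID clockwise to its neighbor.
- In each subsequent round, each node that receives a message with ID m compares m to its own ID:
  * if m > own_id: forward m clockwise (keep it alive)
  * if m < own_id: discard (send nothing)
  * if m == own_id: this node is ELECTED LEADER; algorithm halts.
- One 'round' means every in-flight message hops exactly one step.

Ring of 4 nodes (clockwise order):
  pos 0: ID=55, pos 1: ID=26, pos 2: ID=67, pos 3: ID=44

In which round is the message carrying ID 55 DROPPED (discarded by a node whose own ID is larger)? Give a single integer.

Round 1: pos1(id26) recv 55: fwd; pos2(id67) recv 26: drop; pos3(id44) recv 67: fwd; pos0(id55) recv 44: drop
Round 2: pos2(id67) recv 55: drop; pos0(id55) recv 67: fwd
Round 3: pos1(id26) recv 67: fwd
Round 4: pos2(id67) recv 67: ELECTED
Message ID 55 originates at pos 0; dropped at pos 2 in round 2

Answer: 2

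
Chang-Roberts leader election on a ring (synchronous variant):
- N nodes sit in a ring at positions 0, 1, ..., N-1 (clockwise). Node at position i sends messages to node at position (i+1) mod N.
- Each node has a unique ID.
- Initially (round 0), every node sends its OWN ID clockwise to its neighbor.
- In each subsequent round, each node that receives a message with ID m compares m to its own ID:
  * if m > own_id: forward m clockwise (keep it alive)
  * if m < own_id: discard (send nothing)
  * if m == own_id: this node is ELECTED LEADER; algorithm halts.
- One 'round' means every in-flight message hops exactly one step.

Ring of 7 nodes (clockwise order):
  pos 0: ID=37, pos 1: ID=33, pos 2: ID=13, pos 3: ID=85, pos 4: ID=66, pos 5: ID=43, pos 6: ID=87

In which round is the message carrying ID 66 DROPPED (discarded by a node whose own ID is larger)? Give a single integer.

Round 1: pos1(id33) recv 37: fwd; pos2(id13) recv 33: fwd; pos3(id85) recv 13: drop; pos4(id66) recv 85: fwd; pos5(id43) recv 66: fwd; pos6(id87) recv 43: drop; pos0(id37) recv 87: fwd
Round 2: pos2(id13) recv 37: fwd; pos3(id85) recv 33: drop; pos5(id43) recv 85: fwd; pos6(id87) recv 66: drop; pos1(id33) recv 87: fwd
Round 3: pos3(id85) recv 37: drop; pos6(id87) recv 85: drop; pos2(id13) recv 87: fwd
Round 4: pos3(id85) recv 87: fwd
Round 5: pos4(id66) recv 87: fwd
Round 6: pos5(id43) recv 87: fwd
Round 7: pos6(id87) recv 87: ELECTED
Message ID 66 originates at pos 4; dropped at pos 6 in round 2

Answer: 2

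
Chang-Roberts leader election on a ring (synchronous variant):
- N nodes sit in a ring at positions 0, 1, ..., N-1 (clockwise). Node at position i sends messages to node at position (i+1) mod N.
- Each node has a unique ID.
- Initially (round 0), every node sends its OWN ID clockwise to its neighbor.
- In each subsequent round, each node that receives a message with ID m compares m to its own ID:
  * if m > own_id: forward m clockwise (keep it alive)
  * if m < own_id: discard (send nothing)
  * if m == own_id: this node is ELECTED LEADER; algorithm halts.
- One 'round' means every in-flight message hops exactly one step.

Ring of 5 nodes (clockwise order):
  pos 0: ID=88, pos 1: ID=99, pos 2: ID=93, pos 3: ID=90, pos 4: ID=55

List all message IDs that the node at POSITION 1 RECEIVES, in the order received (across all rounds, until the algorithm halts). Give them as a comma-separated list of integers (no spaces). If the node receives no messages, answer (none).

Round 1: pos1(id99) recv 88: drop; pos2(id93) recv 99: fwd; pos3(id90) recv 93: fwd; pos4(id55) recv 90: fwd; pos0(id88) recv 55: drop
Round 2: pos3(id90) recv 99: fwd; pos4(id55) recv 93: fwd; pos0(id88) recv 90: fwd
Round 3: pos4(id55) recv 99: fwd; pos0(id88) recv 93: fwd; pos1(id99) recv 90: drop
Round 4: pos0(id88) recv 99: fwd; pos1(id99) recv 93: drop
Round 5: pos1(id99) recv 99: ELECTED

Answer: 88,90,93,99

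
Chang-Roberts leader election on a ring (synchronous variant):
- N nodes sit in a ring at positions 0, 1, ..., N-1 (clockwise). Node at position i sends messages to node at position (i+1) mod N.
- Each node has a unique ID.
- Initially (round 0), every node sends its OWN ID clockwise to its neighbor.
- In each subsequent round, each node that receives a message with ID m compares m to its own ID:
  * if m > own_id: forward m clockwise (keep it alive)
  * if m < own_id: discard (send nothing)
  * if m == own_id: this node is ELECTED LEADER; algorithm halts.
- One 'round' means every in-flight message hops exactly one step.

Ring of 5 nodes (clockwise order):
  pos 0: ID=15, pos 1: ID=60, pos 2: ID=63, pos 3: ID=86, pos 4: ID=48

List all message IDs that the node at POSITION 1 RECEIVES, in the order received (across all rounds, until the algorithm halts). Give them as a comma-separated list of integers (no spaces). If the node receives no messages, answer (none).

Answer: 15,48,86

Derivation:
Round 1: pos1(id60) recv 15: drop; pos2(id63) recv 60: drop; pos3(id86) recv 63: drop; pos4(id48) recv 86: fwd; pos0(id15) recv 48: fwd
Round 2: pos0(id15) recv 86: fwd; pos1(id60) recv 48: drop
Round 3: pos1(id60) recv 86: fwd
Round 4: pos2(id63) recv 86: fwd
Round 5: pos3(id86) recv 86: ELECTED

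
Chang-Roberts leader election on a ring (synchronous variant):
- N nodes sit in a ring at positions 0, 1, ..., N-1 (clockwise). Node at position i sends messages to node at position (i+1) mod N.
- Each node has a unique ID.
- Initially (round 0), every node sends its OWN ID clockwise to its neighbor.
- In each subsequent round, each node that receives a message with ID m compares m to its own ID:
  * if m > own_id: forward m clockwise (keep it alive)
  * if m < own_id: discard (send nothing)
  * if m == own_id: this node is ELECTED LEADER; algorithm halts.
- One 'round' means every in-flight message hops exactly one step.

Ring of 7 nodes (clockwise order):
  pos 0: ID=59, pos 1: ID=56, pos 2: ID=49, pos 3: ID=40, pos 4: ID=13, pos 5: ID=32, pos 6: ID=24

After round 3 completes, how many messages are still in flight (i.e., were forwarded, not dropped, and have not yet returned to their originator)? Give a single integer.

Answer: 4

Derivation:
Round 1: pos1(id56) recv 59: fwd; pos2(id49) recv 56: fwd; pos3(id40) recv 49: fwd; pos4(id13) recv 40: fwd; pos5(id32) recv 13: drop; pos6(id24) recv 32: fwd; pos0(id59) recv 24: drop
Round 2: pos2(id49) recv 59: fwd; pos3(id40) recv 56: fwd; pos4(id13) recv 49: fwd; pos5(id32) recv 40: fwd; pos0(id59) recv 32: drop
Round 3: pos3(id40) recv 59: fwd; pos4(id13) recv 56: fwd; pos5(id32) recv 49: fwd; pos6(id24) recv 40: fwd
After round 3: 4 messages still in flight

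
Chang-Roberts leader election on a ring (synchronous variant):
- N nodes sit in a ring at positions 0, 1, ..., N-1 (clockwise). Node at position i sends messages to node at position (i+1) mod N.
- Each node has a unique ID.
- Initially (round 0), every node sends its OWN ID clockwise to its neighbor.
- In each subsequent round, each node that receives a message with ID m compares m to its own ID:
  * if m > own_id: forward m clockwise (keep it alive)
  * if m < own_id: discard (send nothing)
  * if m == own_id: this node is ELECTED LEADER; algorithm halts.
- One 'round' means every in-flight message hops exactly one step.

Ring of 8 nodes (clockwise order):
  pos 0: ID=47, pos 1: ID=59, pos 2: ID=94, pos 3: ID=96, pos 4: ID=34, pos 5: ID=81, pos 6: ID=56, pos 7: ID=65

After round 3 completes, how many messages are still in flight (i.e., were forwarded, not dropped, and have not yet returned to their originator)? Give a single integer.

Round 1: pos1(id59) recv 47: drop; pos2(id94) recv 59: drop; pos3(id96) recv 94: drop; pos4(id34) recv 96: fwd; pos5(id81) recv 34: drop; pos6(id56) recv 81: fwd; pos7(id65) recv 56: drop; pos0(id47) recv 65: fwd
Round 2: pos5(id81) recv 96: fwd; pos7(id65) recv 81: fwd; pos1(id59) recv 65: fwd
Round 3: pos6(id56) recv 96: fwd; pos0(id47) recv 81: fwd; pos2(id94) recv 65: drop
After round 3: 2 messages still in flight

Answer: 2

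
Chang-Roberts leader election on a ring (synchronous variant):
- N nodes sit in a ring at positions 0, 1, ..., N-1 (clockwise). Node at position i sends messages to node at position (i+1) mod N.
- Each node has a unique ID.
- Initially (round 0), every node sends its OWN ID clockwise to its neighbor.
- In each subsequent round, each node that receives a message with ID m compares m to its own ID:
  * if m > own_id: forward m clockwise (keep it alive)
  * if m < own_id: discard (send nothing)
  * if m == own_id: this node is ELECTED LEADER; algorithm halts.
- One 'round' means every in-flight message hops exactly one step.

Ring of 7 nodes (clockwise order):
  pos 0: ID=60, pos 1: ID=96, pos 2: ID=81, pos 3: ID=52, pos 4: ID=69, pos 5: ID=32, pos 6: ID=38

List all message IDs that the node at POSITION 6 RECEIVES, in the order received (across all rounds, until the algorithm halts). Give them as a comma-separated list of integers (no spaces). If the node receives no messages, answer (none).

Answer: 32,69,81,96

Derivation:
Round 1: pos1(id96) recv 60: drop; pos2(id81) recv 96: fwd; pos3(id52) recv 81: fwd; pos4(id69) recv 52: drop; pos5(id32) recv 69: fwd; pos6(id38) recv 32: drop; pos0(id60) recv 38: drop
Round 2: pos3(id52) recv 96: fwd; pos4(id69) recv 81: fwd; pos6(id38) recv 69: fwd
Round 3: pos4(id69) recv 96: fwd; pos5(id32) recv 81: fwd; pos0(id60) recv 69: fwd
Round 4: pos5(id32) recv 96: fwd; pos6(id38) recv 81: fwd; pos1(id96) recv 69: drop
Round 5: pos6(id38) recv 96: fwd; pos0(id60) recv 81: fwd
Round 6: pos0(id60) recv 96: fwd; pos1(id96) recv 81: drop
Round 7: pos1(id96) recv 96: ELECTED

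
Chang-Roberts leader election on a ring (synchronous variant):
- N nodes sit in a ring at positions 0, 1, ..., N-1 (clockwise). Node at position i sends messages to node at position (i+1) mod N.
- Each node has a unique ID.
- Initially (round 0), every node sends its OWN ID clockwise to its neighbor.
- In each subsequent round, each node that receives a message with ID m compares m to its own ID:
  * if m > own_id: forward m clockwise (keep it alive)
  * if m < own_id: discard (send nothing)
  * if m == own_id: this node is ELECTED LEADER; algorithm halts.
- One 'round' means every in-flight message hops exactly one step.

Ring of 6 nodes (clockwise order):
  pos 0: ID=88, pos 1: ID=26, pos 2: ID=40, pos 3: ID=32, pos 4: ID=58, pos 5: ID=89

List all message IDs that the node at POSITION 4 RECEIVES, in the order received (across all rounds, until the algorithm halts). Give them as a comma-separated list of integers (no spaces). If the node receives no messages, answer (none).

Round 1: pos1(id26) recv 88: fwd; pos2(id40) recv 26: drop; pos3(id32) recv 40: fwd; pos4(id58) recv 32: drop; pos5(id89) recv 58: drop; pos0(id88) recv 89: fwd
Round 2: pos2(id40) recv 88: fwd; pos4(id58) recv 40: drop; pos1(id26) recv 89: fwd
Round 3: pos3(id32) recv 88: fwd; pos2(id40) recv 89: fwd
Round 4: pos4(id58) recv 88: fwd; pos3(id32) recv 89: fwd
Round 5: pos5(id89) recv 88: drop; pos4(id58) recv 89: fwd
Round 6: pos5(id89) recv 89: ELECTED

Answer: 32,40,88,89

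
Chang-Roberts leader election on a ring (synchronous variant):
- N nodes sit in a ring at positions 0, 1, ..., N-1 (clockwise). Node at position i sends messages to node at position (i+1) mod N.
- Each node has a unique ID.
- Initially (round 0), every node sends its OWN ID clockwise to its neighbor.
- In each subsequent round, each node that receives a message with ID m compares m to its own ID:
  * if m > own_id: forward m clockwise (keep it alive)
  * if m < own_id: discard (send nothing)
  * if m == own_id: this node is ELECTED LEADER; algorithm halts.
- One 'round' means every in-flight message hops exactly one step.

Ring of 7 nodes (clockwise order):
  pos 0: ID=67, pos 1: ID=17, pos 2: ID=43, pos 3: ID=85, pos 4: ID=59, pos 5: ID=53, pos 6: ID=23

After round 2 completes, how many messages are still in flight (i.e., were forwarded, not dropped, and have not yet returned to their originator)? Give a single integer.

Answer: 3

Derivation:
Round 1: pos1(id17) recv 67: fwd; pos2(id43) recv 17: drop; pos3(id85) recv 43: drop; pos4(id59) recv 85: fwd; pos5(id53) recv 59: fwd; pos6(id23) recv 53: fwd; pos0(id67) recv 23: drop
Round 2: pos2(id43) recv 67: fwd; pos5(id53) recv 85: fwd; pos6(id23) recv 59: fwd; pos0(id67) recv 53: drop
After round 2: 3 messages still in flight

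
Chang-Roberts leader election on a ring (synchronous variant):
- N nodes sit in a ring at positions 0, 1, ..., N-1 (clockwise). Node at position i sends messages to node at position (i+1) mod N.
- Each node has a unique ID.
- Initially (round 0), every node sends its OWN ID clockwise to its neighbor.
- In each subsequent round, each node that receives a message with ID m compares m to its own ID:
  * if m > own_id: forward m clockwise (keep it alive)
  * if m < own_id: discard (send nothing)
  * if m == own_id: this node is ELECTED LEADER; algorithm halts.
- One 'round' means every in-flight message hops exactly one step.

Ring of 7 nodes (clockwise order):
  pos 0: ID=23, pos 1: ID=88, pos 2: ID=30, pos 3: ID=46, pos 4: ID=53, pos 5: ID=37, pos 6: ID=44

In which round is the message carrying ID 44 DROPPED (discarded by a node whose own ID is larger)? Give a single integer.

Round 1: pos1(id88) recv 23: drop; pos2(id30) recv 88: fwd; pos3(id46) recv 30: drop; pos4(id53) recv 46: drop; pos5(id37) recv 53: fwd; pos6(id44) recv 37: drop; pos0(id23) recv 44: fwd
Round 2: pos3(id46) recv 88: fwd; pos6(id44) recv 53: fwd; pos1(id88) recv 44: drop
Round 3: pos4(id53) recv 88: fwd; pos0(id23) recv 53: fwd
Round 4: pos5(id37) recv 88: fwd; pos1(id88) recv 53: drop
Round 5: pos6(id44) recv 88: fwd
Round 6: pos0(id23) recv 88: fwd
Round 7: pos1(id88) recv 88: ELECTED
Message ID 44 originates at pos 6; dropped at pos 1 in round 2

Answer: 2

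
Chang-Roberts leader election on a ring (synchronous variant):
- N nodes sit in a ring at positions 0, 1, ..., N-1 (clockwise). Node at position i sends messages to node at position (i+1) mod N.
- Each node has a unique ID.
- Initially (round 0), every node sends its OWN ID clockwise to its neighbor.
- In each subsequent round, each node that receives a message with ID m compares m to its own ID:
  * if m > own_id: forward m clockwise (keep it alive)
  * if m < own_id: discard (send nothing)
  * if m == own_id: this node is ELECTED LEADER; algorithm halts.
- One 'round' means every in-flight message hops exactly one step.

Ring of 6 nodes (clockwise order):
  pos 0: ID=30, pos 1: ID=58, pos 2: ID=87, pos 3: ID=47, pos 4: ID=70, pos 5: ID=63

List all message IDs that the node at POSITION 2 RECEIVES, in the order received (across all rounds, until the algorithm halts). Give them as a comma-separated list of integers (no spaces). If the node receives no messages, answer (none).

Round 1: pos1(id58) recv 30: drop; pos2(id87) recv 58: drop; pos3(id47) recv 87: fwd; pos4(id70) recv 47: drop; pos5(id63) recv 70: fwd; pos0(id30) recv 63: fwd
Round 2: pos4(id70) recv 87: fwd; pos0(id30) recv 70: fwd; pos1(id58) recv 63: fwd
Round 3: pos5(id63) recv 87: fwd; pos1(id58) recv 70: fwd; pos2(id87) recv 63: drop
Round 4: pos0(id30) recv 87: fwd; pos2(id87) recv 70: drop
Round 5: pos1(id58) recv 87: fwd
Round 6: pos2(id87) recv 87: ELECTED

Answer: 58,63,70,87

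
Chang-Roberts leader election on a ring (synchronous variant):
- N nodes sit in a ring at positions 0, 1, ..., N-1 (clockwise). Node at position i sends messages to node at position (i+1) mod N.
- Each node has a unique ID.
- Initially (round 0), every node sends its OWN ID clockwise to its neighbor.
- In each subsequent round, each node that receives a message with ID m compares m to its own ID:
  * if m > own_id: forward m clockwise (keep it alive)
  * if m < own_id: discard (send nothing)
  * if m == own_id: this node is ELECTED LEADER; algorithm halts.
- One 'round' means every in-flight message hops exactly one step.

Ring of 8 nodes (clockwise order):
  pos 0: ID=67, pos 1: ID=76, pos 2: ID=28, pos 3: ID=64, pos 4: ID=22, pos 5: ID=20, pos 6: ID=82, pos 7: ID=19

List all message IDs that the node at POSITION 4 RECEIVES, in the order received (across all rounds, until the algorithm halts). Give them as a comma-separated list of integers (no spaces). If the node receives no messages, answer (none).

Answer: 64,76,82

Derivation:
Round 1: pos1(id76) recv 67: drop; pos2(id28) recv 76: fwd; pos3(id64) recv 28: drop; pos4(id22) recv 64: fwd; pos5(id20) recv 22: fwd; pos6(id82) recv 20: drop; pos7(id19) recv 82: fwd; pos0(id67) recv 19: drop
Round 2: pos3(id64) recv 76: fwd; pos5(id20) recv 64: fwd; pos6(id82) recv 22: drop; pos0(id67) recv 82: fwd
Round 3: pos4(id22) recv 76: fwd; pos6(id82) recv 64: drop; pos1(id76) recv 82: fwd
Round 4: pos5(id20) recv 76: fwd; pos2(id28) recv 82: fwd
Round 5: pos6(id82) recv 76: drop; pos3(id64) recv 82: fwd
Round 6: pos4(id22) recv 82: fwd
Round 7: pos5(id20) recv 82: fwd
Round 8: pos6(id82) recv 82: ELECTED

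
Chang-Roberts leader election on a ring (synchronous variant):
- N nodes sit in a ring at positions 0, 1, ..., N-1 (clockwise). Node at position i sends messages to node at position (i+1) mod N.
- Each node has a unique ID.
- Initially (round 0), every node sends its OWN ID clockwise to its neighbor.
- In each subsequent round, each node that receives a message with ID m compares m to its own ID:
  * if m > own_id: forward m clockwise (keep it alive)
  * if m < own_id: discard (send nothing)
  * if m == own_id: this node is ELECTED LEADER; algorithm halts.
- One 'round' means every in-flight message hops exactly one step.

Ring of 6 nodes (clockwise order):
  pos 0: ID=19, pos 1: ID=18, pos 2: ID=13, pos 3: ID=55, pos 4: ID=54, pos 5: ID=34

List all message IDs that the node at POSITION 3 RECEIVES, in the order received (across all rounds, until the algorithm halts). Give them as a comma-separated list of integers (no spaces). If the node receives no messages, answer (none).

Round 1: pos1(id18) recv 19: fwd; pos2(id13) recv 18: fwd; pos3(id55) recv 13: drop; pos4(id54) recv 55: fwd; pos5(id34) recv 54: fwd; pos0(id19) recv 34: fwd
Round 2: pos2(id13) recv 19: fwd; pos3(id55) recv 18: drop; pos5(id34) recv 55: fwd; pos0(id19) recv 54: fwd; pos1(id18) recv 34: fwd
Round 3: pos3(id55) recv 19: drop; pos0(id19) recv 55: fwd; pos1(id18) recv 54: fwd; pos2(id13) recv 34: fwd
Round 4: pos1(id18) recv 55: fwd; pos2(id13) recv 54: fwd; pos3(id55) recv 34: drop
Round 5: pos2(id13) recv 55: fwd; pos3(id55) recv 54: drop
Round 6: pos3(id55) recv 55: ELECTED

Answer: 13,18,19,34,54,55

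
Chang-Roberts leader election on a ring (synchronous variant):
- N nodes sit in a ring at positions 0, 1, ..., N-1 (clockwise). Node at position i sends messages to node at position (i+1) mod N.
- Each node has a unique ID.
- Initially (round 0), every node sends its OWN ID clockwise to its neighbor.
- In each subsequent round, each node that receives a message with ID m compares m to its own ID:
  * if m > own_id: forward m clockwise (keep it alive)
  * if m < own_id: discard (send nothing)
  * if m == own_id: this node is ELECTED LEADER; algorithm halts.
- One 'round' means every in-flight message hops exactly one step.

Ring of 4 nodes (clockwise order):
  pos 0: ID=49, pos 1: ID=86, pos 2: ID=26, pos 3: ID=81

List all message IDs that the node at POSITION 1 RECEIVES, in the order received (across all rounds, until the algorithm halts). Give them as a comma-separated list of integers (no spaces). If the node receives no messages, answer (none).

Answer: 49,81,86

Derivation:
Round 1: pos1(id86) recv 49: drop; pos2(id26) recv 86: fwd; pos3(id81) recv 26: drop; pos0(id49) recv 81: fwd
Round 2: pos3(id81) recv 86: fwd; pos1(id86) recv 81: drop
Round 3: pos0(id49) recv 86: fwd
Round 4: pos1(id86) recv 86: ELECTED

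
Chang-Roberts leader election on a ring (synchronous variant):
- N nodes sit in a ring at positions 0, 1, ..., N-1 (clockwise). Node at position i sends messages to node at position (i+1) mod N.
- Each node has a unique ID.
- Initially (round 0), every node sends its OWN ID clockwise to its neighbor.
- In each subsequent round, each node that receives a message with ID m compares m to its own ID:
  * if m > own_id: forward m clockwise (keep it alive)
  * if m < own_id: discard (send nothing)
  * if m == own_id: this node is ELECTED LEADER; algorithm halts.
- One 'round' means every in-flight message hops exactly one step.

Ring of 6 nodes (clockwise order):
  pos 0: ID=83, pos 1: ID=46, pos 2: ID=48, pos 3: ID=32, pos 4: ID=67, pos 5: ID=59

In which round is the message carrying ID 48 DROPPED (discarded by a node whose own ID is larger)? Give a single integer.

Round 1: pos1(id46) recv 83: fwd; pos2(id48) recv 46: drop; pos3(id32) recv 48: fwd; pos4(id67) recv 32: drop; pos5(id59) recv 67: fwd; pos0(id83) recv 59: drop
Round 2: pos2(id48) recv 83: fwd; pos4(id67) recv 48: drop; pos0(id83) recv 67: drop
Round 3: pos3(id32) recv 83: fwd
Round 4: pos4(id67) recv 83: fwd
Round 5: pos5(id59) recv 83: fwd
Round 6: pos0(id83) recv 83: ELECTED
Message ID 48 originates at pos 2; dropped at pos 4 in round 2

Answer: 2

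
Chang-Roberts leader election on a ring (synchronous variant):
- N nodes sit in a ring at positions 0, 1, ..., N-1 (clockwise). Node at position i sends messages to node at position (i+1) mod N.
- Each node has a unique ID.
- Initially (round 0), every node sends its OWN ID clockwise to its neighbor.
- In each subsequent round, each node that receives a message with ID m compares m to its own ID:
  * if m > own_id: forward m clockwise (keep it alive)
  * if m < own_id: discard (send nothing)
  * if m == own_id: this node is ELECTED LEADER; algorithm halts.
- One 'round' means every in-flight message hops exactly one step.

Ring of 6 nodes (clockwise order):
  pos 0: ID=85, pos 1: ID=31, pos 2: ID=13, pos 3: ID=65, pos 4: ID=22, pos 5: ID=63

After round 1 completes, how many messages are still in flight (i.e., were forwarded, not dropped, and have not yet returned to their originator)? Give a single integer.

Round 1: pos1(id31) recv 85: fwd; pos2(id13) recv 31: fwd; pos3(id65) recv 13: drop; pos4(id22) recv 65: fwd; pos5(id63) recv 22: drop; pos0(id85) recv 63: drop
After round 1: 3 messages still in flight

Answer: 3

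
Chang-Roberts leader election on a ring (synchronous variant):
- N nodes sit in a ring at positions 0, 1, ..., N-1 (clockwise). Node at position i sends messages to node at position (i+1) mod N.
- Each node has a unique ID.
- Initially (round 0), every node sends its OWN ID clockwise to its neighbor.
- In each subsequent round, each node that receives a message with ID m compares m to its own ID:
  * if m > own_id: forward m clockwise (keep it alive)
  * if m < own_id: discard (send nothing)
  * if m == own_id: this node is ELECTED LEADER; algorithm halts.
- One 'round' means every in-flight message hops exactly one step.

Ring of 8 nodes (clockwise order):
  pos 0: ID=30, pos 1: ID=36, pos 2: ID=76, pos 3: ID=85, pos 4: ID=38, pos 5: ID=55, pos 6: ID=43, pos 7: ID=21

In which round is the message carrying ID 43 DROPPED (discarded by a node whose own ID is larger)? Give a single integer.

Round 1: pos1(id36) recv 30: drop; pos2(id76) recv 36: drop; pos3(id85) recv 76: drop; pos4(id38) recv 85: fwd; pos5(id55) recv 38: drop; pos6(id43) recv 55: fwd; pos7(id21) recv 43: fwd; pos0(id30) recv 21: drop
Round 2: pos5(id55) recv 85: fwd; pos7(id21) recv 55: fwd; pos0(id30) recv 43: fwd
Round 3: pos6(id43) recv 85: fwd; pos0(id30) recv 55: fwd; pos1(id36) recv 43: fwd
Round 4: pos7(id21) recv 85: fwd; pos1(id36) recv 55: fwd; pos2(id76) recv 43: drop
Round 5: pos0(id30) recv 85: fwd; pos2(id76) recv 55: drop
Round 6: pos1(id36) recv 85: fwd
Round 7: pos2(id76) recv 85: fwd
Round 8: pos3(id85) recv 85: ELECTED
Message ID 43 originates at pos 6; dropped at pos 2 in round 4

Answer: 4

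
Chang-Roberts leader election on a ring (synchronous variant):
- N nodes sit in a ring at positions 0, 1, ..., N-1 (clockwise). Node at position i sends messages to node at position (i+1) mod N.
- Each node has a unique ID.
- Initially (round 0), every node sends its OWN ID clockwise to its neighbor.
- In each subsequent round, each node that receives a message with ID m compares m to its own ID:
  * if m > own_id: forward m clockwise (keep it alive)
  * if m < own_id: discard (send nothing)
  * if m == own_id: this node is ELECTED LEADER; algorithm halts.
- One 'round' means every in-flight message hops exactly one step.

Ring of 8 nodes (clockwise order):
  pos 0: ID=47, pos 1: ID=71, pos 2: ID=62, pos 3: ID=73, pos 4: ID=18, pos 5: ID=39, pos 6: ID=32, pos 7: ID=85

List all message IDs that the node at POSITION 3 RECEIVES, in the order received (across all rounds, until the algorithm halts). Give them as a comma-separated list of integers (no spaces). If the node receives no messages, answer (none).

Round 1: pos1(id71) recv 47: drop; pos2(id62) recv 71: fwd; pos3(id73) recv 62: drop; pos4(id18) recv 73: fwd; pos5(id39) recv 18: drop; pos6(id32) recv 39: fwd; pos7(id85) recv 32: drop; pos0(id47) recv 85: fwd
Round 2: pos3(id73) recv 71: drop; pos5(id39) recv 73: fwd; pos7(id85) recv 39: drop; pos1(id71) recv 85: fwd
Round 3: pos6(id32) recv 73: fwd; pos2(id62) recv 85: fwd
Round 4: pos7(id85) recv 73: drop; pos3(id73) recv 85: fwd
Round 5: pos4(id18) recv 85: fwd
Round 6: pos5(id39) recv 85: fwd
Round 7: pos6(id32) recv 85: fwd
Round 8: pos7(id85) recv 85: ELECTED

Answer: 62,71,85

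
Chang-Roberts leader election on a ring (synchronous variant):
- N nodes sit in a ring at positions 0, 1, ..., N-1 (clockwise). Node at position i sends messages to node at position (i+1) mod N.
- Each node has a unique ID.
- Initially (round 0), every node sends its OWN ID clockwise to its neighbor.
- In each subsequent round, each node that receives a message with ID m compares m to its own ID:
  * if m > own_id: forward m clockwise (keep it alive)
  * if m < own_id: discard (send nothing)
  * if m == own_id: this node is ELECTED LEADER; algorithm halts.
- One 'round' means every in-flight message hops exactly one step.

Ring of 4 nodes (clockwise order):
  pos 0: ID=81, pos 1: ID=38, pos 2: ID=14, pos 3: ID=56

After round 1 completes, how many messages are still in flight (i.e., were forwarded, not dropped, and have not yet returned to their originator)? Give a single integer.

Round 1: pos1(id38) recv 81: fwd; pos2(id14) recv 38: fwd; pos3(id56) recv 14: drop; pos0(id81) recv 56: drop
After round 1: 2 messages still in flight

Answer: 2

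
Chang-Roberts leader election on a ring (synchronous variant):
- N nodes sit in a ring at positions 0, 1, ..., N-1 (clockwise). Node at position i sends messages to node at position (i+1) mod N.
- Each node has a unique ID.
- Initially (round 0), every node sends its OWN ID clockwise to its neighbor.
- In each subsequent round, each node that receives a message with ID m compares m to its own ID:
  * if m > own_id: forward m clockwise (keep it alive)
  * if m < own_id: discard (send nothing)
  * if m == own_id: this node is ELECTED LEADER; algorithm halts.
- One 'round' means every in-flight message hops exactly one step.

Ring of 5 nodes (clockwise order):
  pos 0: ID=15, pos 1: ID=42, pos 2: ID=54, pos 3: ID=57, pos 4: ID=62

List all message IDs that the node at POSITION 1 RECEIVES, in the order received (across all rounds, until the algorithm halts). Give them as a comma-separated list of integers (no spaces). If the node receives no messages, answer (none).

Answer: 15,62

Derivation:
Round 1: pos1(id42) recv 15: drop; pos2(id54) recv 42: drop; pos3(id57) recv 54: drop; pos4(id62) recv 57: drop; pos0(id15) recv 62: fwd
Round 2: pos1(id42) recv 62: fwd
Round 3: pos2(id54) recv 62: fwd
Round 4: pos3(id57) recv 62: fwd
Round 5: pos4(id62) recv 62: ELECTED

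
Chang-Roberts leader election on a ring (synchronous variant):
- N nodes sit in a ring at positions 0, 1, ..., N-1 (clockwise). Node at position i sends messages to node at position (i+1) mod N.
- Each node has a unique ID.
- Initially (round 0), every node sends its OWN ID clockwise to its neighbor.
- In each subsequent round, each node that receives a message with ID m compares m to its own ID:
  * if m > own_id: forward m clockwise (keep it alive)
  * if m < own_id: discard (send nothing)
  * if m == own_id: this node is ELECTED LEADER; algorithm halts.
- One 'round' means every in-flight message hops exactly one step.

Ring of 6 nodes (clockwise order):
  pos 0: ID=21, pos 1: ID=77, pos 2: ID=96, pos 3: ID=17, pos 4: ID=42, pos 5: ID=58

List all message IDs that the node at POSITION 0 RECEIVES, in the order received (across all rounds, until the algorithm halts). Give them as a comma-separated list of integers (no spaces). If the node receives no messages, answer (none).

Answer: 58,96

Derivation:
Round 1: pos1(id77) recv 21: drop; pos2(id96) recv 77: drop; pos3(id17) recv 96: fwd; pos4(id42) recv 17: drop; pos5(id58) recv 42: drop; pos0(id21) recv 58: fwd
Round 2: pos4(id42) recv 96: fwd; pos1(id77) recv 58: drop
Round 3: pos5(id58) recv 96: fwd
Round 4: pos0(id21) recv 96: fwd
Round 5: pos1(id77) recv 96: fwd
Round 6: pos2(id96) recv 96: ELECTED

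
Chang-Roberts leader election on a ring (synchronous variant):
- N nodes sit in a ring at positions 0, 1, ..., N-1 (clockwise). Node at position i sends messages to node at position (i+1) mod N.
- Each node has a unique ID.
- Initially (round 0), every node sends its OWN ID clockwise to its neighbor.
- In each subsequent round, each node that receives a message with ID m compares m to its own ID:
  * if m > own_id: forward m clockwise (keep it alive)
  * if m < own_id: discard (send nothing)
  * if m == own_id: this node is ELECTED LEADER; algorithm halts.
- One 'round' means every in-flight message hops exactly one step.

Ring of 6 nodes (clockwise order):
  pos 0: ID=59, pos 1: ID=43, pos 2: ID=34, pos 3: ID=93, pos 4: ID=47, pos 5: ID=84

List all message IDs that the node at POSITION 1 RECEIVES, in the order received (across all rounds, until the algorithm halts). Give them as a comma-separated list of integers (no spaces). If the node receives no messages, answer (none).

Round 1: pos1(id43) recv 59: fwd; pos2(id34) recv 43: fwd; pos3(id93) recv 34: drop; pos4(id47) recv 93: fwd; pos5(id84) recv 47: drop; pos0(id59) recv 84: fwd
Round 2: pos2(id34) recv 59: fwd; pos3(id93) recv 43: drop; pos5(id84) recv 93: fwd; pos1(id43) recv 84: fwd
Round 3: pos3(id93) recv 59: drop; pos0(id59) recv 93: fwd; pos2(id34) recv 84: fwd
Round 4: pos1(id43) recv 93: fwd; pos3(id93) recv 84: drop
Round 5: pos2(id34) recv 93: fwd
Round 6: pos3(id93) recv 93: ELECTED

Answer: 59,84,93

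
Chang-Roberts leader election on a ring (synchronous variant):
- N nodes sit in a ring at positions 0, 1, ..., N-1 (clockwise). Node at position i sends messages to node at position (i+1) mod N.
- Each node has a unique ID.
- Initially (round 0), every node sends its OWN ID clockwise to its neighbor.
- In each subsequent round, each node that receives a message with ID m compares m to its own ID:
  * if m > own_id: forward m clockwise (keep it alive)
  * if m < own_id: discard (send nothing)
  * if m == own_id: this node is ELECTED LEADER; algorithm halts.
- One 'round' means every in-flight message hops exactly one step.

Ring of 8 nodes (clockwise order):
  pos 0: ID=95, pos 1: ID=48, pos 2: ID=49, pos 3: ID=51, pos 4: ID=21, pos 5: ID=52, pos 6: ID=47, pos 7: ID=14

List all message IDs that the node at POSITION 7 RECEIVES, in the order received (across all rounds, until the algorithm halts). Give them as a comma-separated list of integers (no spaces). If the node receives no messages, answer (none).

Answer: 47,52,95

Derivation:
Round 1: pos1(id48) recv 95: fwd; pos2(id49) recv 48: drop; pos3(id51) recv 49: drop; pos4(id21) recv 51: fwd; pos5(id52) recv 21: drop; pos6(id47) recv 52: fwd; pos7(id14) recv 47: fwd; pos0(id95) recv 14: drop
Round 2: pos2(id49) recv 95: fwd; pos5(id52) recv 51: drop; pos7(id14) recv 52: fwd; pos0(id95) recv 47: drop
Round 3: pos3(id51) recv 95: fwd; pos0(id95) recv 52: drop
Round 4: pos4(id21) recv 95: fwd
Round 5: pos5(id52) recv 95: fwd
Round 6: pos6(id47) recv 95: fwd
Round 7: pos7(id14) recv 95: fwd
Round 8: pos0(id95) recv 95: ELECTED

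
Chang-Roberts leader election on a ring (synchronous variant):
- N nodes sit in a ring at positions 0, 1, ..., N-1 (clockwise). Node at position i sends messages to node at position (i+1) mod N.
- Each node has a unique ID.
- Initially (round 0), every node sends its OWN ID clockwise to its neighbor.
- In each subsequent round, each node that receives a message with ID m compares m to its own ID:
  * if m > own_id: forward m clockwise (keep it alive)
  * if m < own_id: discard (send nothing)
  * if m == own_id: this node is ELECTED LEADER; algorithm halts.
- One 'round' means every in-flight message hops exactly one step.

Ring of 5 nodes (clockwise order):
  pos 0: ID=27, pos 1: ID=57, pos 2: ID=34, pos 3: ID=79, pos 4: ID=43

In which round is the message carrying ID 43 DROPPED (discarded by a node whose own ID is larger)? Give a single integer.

Answer: 2

Derivation:
Round 1: pos1(id57) recv 27: drop; pos2(id34) recv 57: fwd; pos3(id79) recv 34: drop; pos4(id43) recv 79: fwd; pos0(id27) recv 43: fwd
Round 2: pos3(id79) recv 57: drop; pos0(id27) recv 79: fwd; pos1(id57) recv 43: drop
Round 3: pos1(id57) recv 79: fwd
Round 4: pos2(id34) recv 79: fwd
Round 5: pos3(id79) recv 79: ELECTED
Message ID 43 originates at pos 4; dropped at pos 1 in round 2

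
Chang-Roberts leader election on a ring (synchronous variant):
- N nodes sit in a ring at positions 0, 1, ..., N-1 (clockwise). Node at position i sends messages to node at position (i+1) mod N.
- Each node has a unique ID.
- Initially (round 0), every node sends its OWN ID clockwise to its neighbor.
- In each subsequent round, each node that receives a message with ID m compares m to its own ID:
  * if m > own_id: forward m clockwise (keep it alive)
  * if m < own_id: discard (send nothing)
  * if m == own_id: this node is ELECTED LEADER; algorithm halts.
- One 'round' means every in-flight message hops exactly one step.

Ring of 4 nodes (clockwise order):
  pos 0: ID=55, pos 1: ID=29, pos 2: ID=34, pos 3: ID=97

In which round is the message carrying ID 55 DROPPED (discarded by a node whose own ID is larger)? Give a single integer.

Round 1: pos1(id29) recv 55: fwd; pos2(id34) recv 29: drop; pos3(id97) recv 34: drop; pos0(id55) recv 97: fwd
Round 2: pos2(id34) recv 55: fwd; pos1(id29) recv 97: fwd
Round 3: pos3(id97) recv 55: drop; pos2(id34) recv 97: fwd
Round 4: pos3(id97) recv 97: ELECTED
Message ID 55 originates at pos 0; dropped at pos 3 in round 3

Answer: 3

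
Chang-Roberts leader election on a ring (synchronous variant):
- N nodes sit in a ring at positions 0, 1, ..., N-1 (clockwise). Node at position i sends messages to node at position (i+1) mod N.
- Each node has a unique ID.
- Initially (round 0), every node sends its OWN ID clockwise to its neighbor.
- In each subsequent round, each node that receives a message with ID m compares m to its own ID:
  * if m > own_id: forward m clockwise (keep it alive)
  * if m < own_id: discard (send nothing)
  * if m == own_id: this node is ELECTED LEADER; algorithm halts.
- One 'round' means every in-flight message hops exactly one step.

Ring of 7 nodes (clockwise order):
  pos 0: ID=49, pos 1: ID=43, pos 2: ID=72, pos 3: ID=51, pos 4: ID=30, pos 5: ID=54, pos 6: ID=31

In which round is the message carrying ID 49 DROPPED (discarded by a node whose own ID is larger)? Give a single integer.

Answer: 2

Derivation:
Round 1: pos1(id43) recv 49: fwd; pos2(id72) recv 43: drop; pos3(id51) recv 72: fwd; pos4(id30) recv 51: fwd; pos5(id54) recv 30: drop; pos6(id31) recv 54: fwd; pos0(id49) recv 31: drop
Round 2: pos2(id72) recv 49: drop; pos4(id30) recv 72: fwd; pos5(id54) recv 51: drop; pos0(id49) recv 54: fwd
Round 3: pos5(id54) recv 72: fwd; pos1(id43) recv 54: fwd
Round 4: pos6(id31) recv 72: fwd; pos2(id72) recv 54: drop
Round 5: pos0(id49) recv 72: fwd
Round 6: pos1(id43) recv 72: fwd
Round 7: pos2(id72) recv 72: ELECTED
Message ID 49 originates at pos 0; dropped at pos 2 in round 2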